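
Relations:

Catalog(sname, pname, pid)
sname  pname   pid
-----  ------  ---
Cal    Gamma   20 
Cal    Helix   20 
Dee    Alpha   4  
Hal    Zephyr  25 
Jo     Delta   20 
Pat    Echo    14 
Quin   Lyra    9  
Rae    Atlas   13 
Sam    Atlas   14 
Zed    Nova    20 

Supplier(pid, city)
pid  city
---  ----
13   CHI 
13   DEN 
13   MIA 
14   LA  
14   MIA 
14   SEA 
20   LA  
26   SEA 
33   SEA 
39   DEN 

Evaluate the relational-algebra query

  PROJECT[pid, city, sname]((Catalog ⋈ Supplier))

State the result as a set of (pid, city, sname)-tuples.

{(13, CHI, Rae), (13, DEN, Rae), (13, MIA, Rae), (14, LA, Pat), (14, LA, Sam), (14, MIA, Pat), (14, MIA, Sam), (14, SEA, Pat), (14, SEA, Sam), (20, LA, Cal), (20, LA, Jo), (20, LA, Zed)}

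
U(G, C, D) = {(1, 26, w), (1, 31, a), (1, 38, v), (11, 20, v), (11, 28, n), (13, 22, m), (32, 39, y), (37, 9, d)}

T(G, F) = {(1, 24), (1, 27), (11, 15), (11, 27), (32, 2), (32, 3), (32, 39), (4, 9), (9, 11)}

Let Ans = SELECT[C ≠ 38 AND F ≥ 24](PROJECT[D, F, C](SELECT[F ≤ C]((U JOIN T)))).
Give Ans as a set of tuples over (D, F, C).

{(a, 24, 31), (a, 27, 31), (n, 27, 28), (w, 24, 26), (y, 39, 39)}

U ⋈ T (natural join on G): {(1, 26, w, 24), (1, 26, w, 27), (1, 31, a, 24), (1, 31, a, 27), (1, 38, v, 24), (1, 38, v, 27), (11, 20, v, 15), (11, 20, v, 27), (11, 28, n, 15), (11, 28, n, 27), (32, 39, y, 2), (32, 39, y, 3), (32, 39, y, 39)}
Apply σ_{F ≤ C}; surviving tuples: {(1, 26, w, 24), (1, 31, a, 24), (1, 31, a, 27), (1, 38, v, 24), (1, 38, v, 27), (11, 20, v, 15), (11, 28, n, 15), (11, 28, n, 27), (32, 39, y, 2), (32, 39, y, 3), (32, 39, y, 39)}
π_{D, F, C} gives {(a, 24, 31), (a, 27, 31), (n, 15, 28), (n, 27, 28), (v, 15, 20), (v, 24, 38), (v, 27, 38), (w, 24, 26), (y, 2, 39), (y, 3, 39), (y, 39, 39)}.
Apply σ_{C ≠ 38 AND F ≥ 24}; surviving tuples: {(a, 24, 31), (a, 27, 31), (n, 27, 28), (w, 24, 26), (y, 39, 39)}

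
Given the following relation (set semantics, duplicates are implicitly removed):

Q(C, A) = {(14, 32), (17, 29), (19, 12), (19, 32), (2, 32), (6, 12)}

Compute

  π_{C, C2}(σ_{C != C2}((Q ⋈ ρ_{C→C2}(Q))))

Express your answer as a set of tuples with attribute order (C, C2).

{(14, 19), (14, 2), (19, 14), (19, 2), (19, 6), (2, 14), (2, 19), (6, 19)}

ρ[C→C2]: schema becomes (C2, A); tuples unchanged.
Natural join on A: {(14, 32, 14), (14, 32, 19), (14, 32, 2), (17, 29, 17), (19, 12, 19), (19, 12, 6), (19, 32, 14), (19, 32, 19), (19, 32, 2), (2, 32, 14), (2, 32, 19), (2, 32, 2), (6, 12, 19), (6, 12, 6)}
Apply σ_{C != C2}; surviving tuples: {(14, 32, 19), (14, 32, 2), (19, 12, 6), (19, 32, 14), (19, 32, 2), (2, 32, 14), (2, 32, 19), (6, 12, 19)}
π_{C, C2} gives {(14, 19), (14, 2), (19, 14), (19, 2), (19, 6), (2, 14), (2, 19), (6, 19)}.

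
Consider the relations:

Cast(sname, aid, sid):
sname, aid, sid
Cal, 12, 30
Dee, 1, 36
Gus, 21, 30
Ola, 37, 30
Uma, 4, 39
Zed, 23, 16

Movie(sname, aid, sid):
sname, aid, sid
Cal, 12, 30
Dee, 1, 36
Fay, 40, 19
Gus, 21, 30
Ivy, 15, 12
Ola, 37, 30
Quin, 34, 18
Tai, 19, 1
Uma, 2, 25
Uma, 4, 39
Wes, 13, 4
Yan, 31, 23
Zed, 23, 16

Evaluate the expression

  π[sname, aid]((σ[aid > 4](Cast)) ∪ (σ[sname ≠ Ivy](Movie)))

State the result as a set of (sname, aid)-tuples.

Filtering on aid > 4 leaves {(Cal, 12, 30), (Gus, 21, 30), (Ola, 37, 30), (Zed, 23, 16)}.
Filtering on sname ≠ Ivy leaves {(Cal, 12, 30), (Dee, 1, 36), (Fay, 40, 19), (Gus, 21, 30), (Ola, 37, 30), (Quin, 34, 18), (Tai, 19, 1), (Uma, 2, 25), (Uma, 4, 39), (Wes, 13, 4), (Yan, 31, 23), (Zed, 23, 16)}.
Taking the union: {(Cal, 12, 30), (Dee, 1, 36), (Fay, 40, 19), (Gus, 21, 30), (Ola, 37, 30), (Quin, 34, 18), (Tai, 19, 1), (Uma, 2, 25), (Uma, 4, 39), (Wes, 13, 4), (Yan, 31, 23), (Zed, 23, 16)}
Keep only column(s) sname, aid: {(Cal, 12), (Dee, 1), (Fay, 40), (Gus, 21), (Ola, 37), (Quin, 34), (Tai, 19), (Uma, 2), (Uma, 4), (Wes, 13), (Yan, 31), (Zed, 23)}

{(Cal, 12), (Dee, 1), (Fay, 40), (Gus, 21), (Ola, 37), (Quin, 34), (Tai, 19), (Uma, 2), (Uma, 4), (Wes, 13), (Yan, 31), (Zed, 23)}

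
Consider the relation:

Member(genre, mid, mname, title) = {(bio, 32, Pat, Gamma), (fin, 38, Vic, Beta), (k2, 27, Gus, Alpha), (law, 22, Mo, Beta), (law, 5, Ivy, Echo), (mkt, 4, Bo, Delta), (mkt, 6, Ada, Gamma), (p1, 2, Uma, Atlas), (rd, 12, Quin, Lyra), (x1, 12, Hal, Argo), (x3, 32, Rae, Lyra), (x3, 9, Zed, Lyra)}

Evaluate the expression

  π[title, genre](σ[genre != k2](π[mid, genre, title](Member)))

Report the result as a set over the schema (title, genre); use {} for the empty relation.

{(Argo, x1), (Atlas, p1), (Beta, fin), (Beta, law), (Delta, mkt), (Echo, law), (Gamma, bio), (Gamma, mkt), (Lyra, rd), (Lyra, x3)}

π[mid, genre, title]: project onto (mid, genre, title) → {(12, rd, Lyra), (12, x1, Argo), (2, p1, Atlas), (22, law, Beta), (27, k2, Alpha), (32, bio, Gamma), (32, x3, Lyra), (38, fin, Beta), (4, mkt, Delta), (5, law, Echo), (6, mkt, Gamma), (9, x3, Lyra)}
Filtering on genre != k2 leaves {(12, rd, Lyra), (12, x1, Argo), (2, p1, Atlas), (22, law, Beta), (32, bio, Gamma), (32, x3, Lyra), (38, fin, Beta), (4, mkt, Delta), (5, law, Echo), (6, mkt, Gamma), (9, x3, Lyra)}.
π[title, genre]: project onto (title, genre) (1 duplicate(s) eliminated) → {(Argo, x1), (Atlas, p1), (Beta, fin), (Beta, law), (Delta, mkt), (Echo, law), (Gamma, bio), (Gamma, mkt), (Lyra, rd), (Lyra, x3)}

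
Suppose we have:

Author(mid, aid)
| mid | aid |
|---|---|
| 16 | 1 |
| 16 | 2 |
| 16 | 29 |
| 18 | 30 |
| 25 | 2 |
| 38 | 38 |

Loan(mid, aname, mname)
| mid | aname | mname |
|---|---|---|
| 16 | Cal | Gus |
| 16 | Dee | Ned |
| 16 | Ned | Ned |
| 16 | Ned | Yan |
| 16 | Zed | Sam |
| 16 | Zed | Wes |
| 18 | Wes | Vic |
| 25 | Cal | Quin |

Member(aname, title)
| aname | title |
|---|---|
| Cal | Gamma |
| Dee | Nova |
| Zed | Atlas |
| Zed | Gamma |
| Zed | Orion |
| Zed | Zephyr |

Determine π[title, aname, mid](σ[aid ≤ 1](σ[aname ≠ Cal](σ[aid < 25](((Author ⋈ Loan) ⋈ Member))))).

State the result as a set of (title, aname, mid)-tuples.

{(Atlas, Zed, 16), (Gamma, Zed, 16), (Nova, Dee, 16), (Orion, Zed, 16), (Zephyr, Zed, 16)}

Joining Author and Loan on mid yields {(16, 1, Cal, Gus), (16, 1, Dee, Ned), (16, 1, Ned, Ned), (16, 1, Ned, Yan), (16, 1, Zed, Sam), (16, 1, Zed, Wes), (16, 2, Cal, Gus), (16, 2, Dee, Ned), (16, 2, Ned, Ned), (16, 2, Ned, Yan), (16, 2, Zed, Sam), (16, 2, Zed, Wes), (16, 29, Cal, Gus), (16, 29, Dee, Ned), (16, 29, Ned, Ned), (16, 29, Ned, Yan), (16, 29, Zed, Sam), (16, 29, Zed, Wes), (18, 30, Wes, Vic), (25, 2, Cal, Quin)}.
Joining (Author ⋈ Loan) and Member on aname yields {(16, 1, Cal, Gus, Gamma), (16, 1, Dee, Ned, Nova), (16, 1, Zed, Sam, Atlas), (16, 1, Zed, Sam, Gamma), (16, 1, Zed, Sam, Orion), (16, 1, Zed, Sam, Zephyr), (16, 1, Zed, Wes, Atlas), (16, 1, Zed, Wes, Gamma), (16, 1, Zed, Wes, Orion), (16, 1, Zed, Wes, Zephyr), (16, 2, Cal, Gus, Gamma), (16, 2, Dee, Ned, Nova), (16, 2, Zed, Sam, Atlas), (16, 2, Zed, Sam, Gamma), (16, 2, Zed, Sam, Orion), (16, 2, Zed, Sam, Zephyr), (16, 2, Zed, Wes, Atlas), (16, 2, Zed, Wes, Gamma), (16, 2, Zed, Wes, Orion), (16, 2, Zed, Wes, Zephyr), (16, 29, Cal, Gus, Gamma), (16, 29, Dee, Ned, Nova), (16, 29, Zed, Sam, Atlas), (16, 29, Zed, Sam, Gamma), (16, 29, Zed, Sam, Orion), (16, 29, Zed, Sam, Zephyr), (16, 29, Zed, Wes, Atlas), (16, 29, Zed, Wes, Gamma), (16, 29, Zed, Wes, Orion), (16, 29, Zed, Wes, Zephyr), (25, 2, Cal, Quin, Gamma)}.
Apply σ_{aid < 25}; surviving tuples: {(16, 1, Cal, Gus, Gamma), (16, 1, Dee, Ned, Nova), (16, 1, Zed, Sam, Atlas), (16, 1, Zed, Sam, Gamma), (16, 1, Zed, Sam, Orion), (16, 1, Zed, Sam, Zephyr), (16, 1, Zed, Wes, Atlas), (16, 1, Zed, Wes, Gamma), (16, 1, Zed, Wes, Orion), (16, 1, Zed, Wes, Zephyr), (16, 2, Cal, Gus, Gamma), (16, 2, Dee, Ned, Nova), (16, 2, Zed, Sam, Atlas), (16, 2, Zed, Sam, Gamma), (16, 2, Zed, Sam, Orion), (16, 2, Zed, Sam, Zephyr), (16, 2, Zed, Wes, Atlas), (16, 2, Zed, Wes, Gamma), (16, 2, Zed, Wes, Orion), (16, 2, Zed, Wes, Zephyr), (25, 2, Cal, Quin, Gamma)}
Apply σ_{aname ≠ Cal}; surviving tuples: {(16, 1, Dee, Ned, Nova), (16, 1, Zed, Sam, Atlas), (16, 1, Zed, Sam, Gamma), (16, 1, Zed, Sam, Orion), (16, 1, Zed, Sam, Zephyr), (16, 1, Zed, Wes, Atlas), (16, 1, Zed, Wes, Gamma), (16, 1, Zed, Wes, Orion), (16, 1, Zed, Wes, Zephyr), (16, 2, Dee, Ned, Nova), (16, 2, Zed, Sam, Atlas), (16, 2, Zed, Sam, Gamma), (16, 2, Zed, Sam, Orion), (16, 2, Zed, Sam, Zephyr), (16, 2, Zed, Wes, Atlas), (16, 2, Zed, Wes, Gamma), (16, 2, Zed, Wes, Orion), (16, 2, Zed, Wes, Zephyr)}
Apply σ_{aid ≤ 1}; surviving tuples: {(16, 1, Dee, Ned, Nova), (16, 1, Zed, Sam, Atlas), (16, 1, Zed, Sam, Gamma), (16, 1, Zed, Sam, Orion), (16, 1, Zed, Sam, Zephyr), (16, 1, Zed, Wes, Atlas), (16, 1, Zed, Wes, Gamma), (16, 1, Zed, Wes, Orion), (16, 1, Zed, Wes, Zephyr)}
Projecting to title, aname, mid (4 duplicate(s) eliminated): {(Atlas, Zed, 16), (Gamma, Zed, 16), (Nova, Dee, 16), (Orion, Zed, 16), (Zephyr, Zed, 16)}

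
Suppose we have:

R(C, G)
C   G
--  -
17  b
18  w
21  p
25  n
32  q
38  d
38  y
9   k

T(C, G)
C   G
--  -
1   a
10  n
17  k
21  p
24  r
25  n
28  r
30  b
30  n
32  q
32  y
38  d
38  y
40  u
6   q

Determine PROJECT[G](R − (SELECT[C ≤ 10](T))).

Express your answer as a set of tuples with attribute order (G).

{b, d, k, n, p, q, w, y}

Apply σ_{C ≤ 10}; surviving tuples: {(1, a), (10, n), (6, q)}
Set difference of the two operands is {(17, b), (18, w), (21, p), (25, n), (32, q), (38, d), (38, y), (9, k)}.
Keep only column(s) G: {b, d, k, n, p, q, w, y}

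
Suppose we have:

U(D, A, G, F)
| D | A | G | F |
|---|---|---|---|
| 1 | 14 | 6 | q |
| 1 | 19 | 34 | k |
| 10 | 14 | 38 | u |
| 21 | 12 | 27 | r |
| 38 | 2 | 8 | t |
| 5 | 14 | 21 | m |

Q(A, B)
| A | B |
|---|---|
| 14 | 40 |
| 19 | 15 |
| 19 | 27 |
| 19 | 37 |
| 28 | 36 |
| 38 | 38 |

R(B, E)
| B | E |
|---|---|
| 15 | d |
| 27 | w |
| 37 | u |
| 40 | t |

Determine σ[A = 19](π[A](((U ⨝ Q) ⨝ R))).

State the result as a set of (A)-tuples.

Natural join on A: {(1, 14, 6, q, 40), (1, 19, 34, k, 15), (1, 19, 34, k, 27), (1, 19, 34, k, 37), (10, 14, 38, u, 40), (5, 14, 21, m, 40)}
Natural join on B: {(1, 14, 6, q, 40, t), (1, 19, 34, k, 15, d), (1, 19, 34, k, 27, w), (1, 19, 34, k, 37, u), (10, 14, 38, u, 40, t), (5, 14, 21, m, 40, t)}
π[A]: project onto (A) (4 duplicate(s) eliminated) → {14, 19}
Selection A = 19: {19}

{19}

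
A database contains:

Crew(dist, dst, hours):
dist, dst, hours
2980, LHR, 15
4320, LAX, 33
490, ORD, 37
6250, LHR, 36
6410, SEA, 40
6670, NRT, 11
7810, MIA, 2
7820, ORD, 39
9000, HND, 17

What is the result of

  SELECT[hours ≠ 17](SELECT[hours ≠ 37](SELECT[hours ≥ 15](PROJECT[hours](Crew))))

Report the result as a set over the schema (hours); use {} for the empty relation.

Projecting to hours: {11, 15, 17, 2, 33, 36, 37, 39, 40}
Selection hours ≥ 15: {15, 17, 33, 36, 37, 39, 40}
Selection hours ≠ 37: {15, 17, 33, 36, 39, 40}
Selection hours ≠ 17: {15, 33, 36, 39, 40}

{15, 33, 36, 39, 40}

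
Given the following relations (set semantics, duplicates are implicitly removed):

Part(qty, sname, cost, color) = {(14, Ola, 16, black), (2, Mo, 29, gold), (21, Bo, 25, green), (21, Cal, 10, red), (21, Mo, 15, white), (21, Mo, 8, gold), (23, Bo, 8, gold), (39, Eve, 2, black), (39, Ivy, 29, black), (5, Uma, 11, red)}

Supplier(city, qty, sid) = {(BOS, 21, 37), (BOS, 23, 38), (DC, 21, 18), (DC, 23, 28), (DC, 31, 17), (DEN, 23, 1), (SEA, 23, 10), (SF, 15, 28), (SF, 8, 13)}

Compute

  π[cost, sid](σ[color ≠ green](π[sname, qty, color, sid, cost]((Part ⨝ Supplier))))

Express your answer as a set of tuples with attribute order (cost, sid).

{(10, 18), (10, 37), (15, 18), (15, 37), (8, 1), (8, 10), (8, 18), (8, 28), (8, 37), (8, 38)}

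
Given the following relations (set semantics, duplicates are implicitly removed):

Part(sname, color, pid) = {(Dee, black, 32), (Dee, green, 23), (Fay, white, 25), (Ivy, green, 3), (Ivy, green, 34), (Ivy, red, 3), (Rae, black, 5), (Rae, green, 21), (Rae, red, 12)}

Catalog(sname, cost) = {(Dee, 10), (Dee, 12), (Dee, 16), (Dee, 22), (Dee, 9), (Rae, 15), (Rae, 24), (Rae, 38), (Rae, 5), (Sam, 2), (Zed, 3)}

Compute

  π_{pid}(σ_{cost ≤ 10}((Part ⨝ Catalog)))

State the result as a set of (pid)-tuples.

Natural join on sname: {(Dee, black, 32, 10), (Dee, black, 32, 12), (Dee, black, 32, 16), (Dee, black, 32, 22), (Dee, black, 32, 9), (Dee, green, 23, 10), (Dee, green, 23, 12), (Dee, green, 23, 16), (Dee, green, 23, 22), (Dee, green, 23, 9), (Rae, black, 5, 15), (Rae, black, 5, 24), (Rae, black, 5, 38), (Rae, black, 5, 5), (Rae, green, 21, 15), (Rae, green, 21, 24), (Rae, green, 21, 38), (Rae, green, 21, 5), (Rae, red, 12, 15), (Rae, red, 12, 24), (Rae, red, 12, 38), (Rae, red, 12, 5)}
Apply σ_{cost ≤ 10}; surviving tuples: {(Dee, black, 32, 10), (Dee, black, 32, 9), (Dee, green, 23, 10), (Dee, green, 23, 9), (Rae, black, 5, 5), (Rae, green, 21, 5), (Rae, red, 12, 5)}
Projecting to pid (2 duplicate(s) eliminated): {12, 21, 23, 32, 5}

{12, 21, 23, 32, 5}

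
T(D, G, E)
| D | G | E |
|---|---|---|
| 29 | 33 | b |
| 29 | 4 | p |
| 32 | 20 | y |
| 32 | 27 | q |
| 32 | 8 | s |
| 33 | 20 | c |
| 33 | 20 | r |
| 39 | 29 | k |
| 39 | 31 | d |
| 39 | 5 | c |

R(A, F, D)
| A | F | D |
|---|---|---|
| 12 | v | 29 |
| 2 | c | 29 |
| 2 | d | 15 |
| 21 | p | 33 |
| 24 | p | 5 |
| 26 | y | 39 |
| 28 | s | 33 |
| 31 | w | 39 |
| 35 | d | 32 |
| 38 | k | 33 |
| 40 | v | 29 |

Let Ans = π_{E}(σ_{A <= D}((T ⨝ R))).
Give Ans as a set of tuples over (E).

{b, c, d, k, p, r}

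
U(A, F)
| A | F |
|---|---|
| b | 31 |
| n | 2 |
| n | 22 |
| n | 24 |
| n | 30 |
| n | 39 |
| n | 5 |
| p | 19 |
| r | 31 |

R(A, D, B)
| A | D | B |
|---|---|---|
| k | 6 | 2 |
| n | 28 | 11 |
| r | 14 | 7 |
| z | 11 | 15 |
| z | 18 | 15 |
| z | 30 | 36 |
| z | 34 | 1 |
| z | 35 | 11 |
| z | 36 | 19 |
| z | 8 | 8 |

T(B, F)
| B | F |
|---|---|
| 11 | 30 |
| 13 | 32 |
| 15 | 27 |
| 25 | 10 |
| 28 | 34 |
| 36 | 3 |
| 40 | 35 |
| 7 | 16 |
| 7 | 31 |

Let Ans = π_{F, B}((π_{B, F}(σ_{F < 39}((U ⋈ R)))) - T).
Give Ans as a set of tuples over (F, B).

{(2, 11), (22, 11), (24, 11), (5, 11)}

U ⋈ R (natural join on A): {(n, 2, 28, 11), (n, 22, 28, 11), (n, 24, 28, 11), (n, 30, 28, 11), (n, 39, 28, 11), (n, 5, 28, 11), (r, 31, 14, 7)}
Selection F < 39: {(n, 2, 28, 11), (n, 22, 28, 11), (n, 24, 28, 11), (n, 30, 28, 11), (n, 5, 28, 11), (r, 31, 14, 7)}
π_{B, F} gives {(11, 2), (11, 22), (11, 24), (11, 30), (11, 5), (7, 31)}.
Set difference of the two operands is {(11, 2), (11, 22), (11, 24), (11, 5)}.
π_{F, B} gives {(2, 11), (22, 11), (24, 11), (5, 11)}.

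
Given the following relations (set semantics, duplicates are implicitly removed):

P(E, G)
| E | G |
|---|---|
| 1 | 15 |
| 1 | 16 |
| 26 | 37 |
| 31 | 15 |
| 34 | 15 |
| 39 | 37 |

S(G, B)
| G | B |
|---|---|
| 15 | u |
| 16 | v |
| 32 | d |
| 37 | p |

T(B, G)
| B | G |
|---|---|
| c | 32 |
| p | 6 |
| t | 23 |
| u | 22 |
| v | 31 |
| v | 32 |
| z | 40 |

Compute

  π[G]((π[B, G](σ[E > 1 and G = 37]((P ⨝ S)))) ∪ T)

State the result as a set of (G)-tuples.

{22, 23, 31, 32, 37, 40, 6}

Natural join on G: {(1, 15, u), (1, 16, v), (26, 37, p), (31, 15, u), (34, 15, u), (39, 37, p)}
Apply σ_{E > 1 and G = 37}; surviving tuples: {(26, 37, p), (39, 37, p)}
π[B, G]: project onto (B, G) (1 duplicate(s) eliminated) → {(p, 37)}
Taking the union: {(c, 32), (p, 37), (p, 6), (t, 23), (u, 22), (v, 31), (v, 32), (z, 40)}
π[G]: project onto (G) (1 duplicate(s) eliminated) → {22, 23, 31, 32, 37, 40, 6}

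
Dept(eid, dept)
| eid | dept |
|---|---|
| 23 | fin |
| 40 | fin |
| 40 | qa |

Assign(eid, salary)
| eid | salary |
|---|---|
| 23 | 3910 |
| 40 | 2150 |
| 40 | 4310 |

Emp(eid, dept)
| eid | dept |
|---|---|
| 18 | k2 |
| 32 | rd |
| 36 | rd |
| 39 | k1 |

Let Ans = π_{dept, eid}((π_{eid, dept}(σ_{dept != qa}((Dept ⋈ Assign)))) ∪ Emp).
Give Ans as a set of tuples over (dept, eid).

{(fin, 23), (fin, 40), (k1, 39), (k2, 18), (rd, 32), (rd, 36)}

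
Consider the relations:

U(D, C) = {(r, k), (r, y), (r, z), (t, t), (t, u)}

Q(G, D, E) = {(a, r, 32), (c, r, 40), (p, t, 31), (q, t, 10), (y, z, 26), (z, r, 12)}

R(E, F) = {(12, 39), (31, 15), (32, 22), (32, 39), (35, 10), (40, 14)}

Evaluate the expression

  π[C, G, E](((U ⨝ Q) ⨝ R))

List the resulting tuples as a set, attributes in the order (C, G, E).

Joining U and Q on D yields {(r, k, a, 32), (r, k, c, 40), (r, k, z, 12), (r, y, a, 32), (r, y, c, 40), (r, y, z, 12), (r, z, a, 32), (r, z, c, 40), (r, z, z, 12), (t, t, p, 31), (t, t, q, 10), (t, u, p, 31), (t, u, q, 10)}.
Joining (U ⨝ Q) and R on E yields {(r, k, a, 32, 22), (r, k, a, 32, 39), (r, k, c, 40, 14), (r, k, z, 12, 39), (r, y, a, 32, 22), (r, y, a, 32, 39), (r, y, c, 40, 14), (r, y, z, 12, 39), (r, z, a, 32, 22), (r, z, a, 32, 39), (r, z, c, 40, 14), (r, z, z, 12, 39), (t, t, p, 31, 15), (t, u, p, 31, 15)}.
π[C, G, E]: project onto (C, G, E) (3 duplicate(s) eliminated) → {(k, a, 32), (k, c, 40), (k, z, 12), (t, p, 31), (u, p, 31), (y, a, 32), (y, c, 40), (y, z, 12), (z, a, 32), (z, c, 40), (z, z, 12)}

{(k, a, 32), (k, c, 40), (k, z, 12), (t, p, 31), (u, p, 31), (y, a, 32), (y, c, 40), (y, z, 12), (z, a, 32), (z, c, 40), (z, z, 12)}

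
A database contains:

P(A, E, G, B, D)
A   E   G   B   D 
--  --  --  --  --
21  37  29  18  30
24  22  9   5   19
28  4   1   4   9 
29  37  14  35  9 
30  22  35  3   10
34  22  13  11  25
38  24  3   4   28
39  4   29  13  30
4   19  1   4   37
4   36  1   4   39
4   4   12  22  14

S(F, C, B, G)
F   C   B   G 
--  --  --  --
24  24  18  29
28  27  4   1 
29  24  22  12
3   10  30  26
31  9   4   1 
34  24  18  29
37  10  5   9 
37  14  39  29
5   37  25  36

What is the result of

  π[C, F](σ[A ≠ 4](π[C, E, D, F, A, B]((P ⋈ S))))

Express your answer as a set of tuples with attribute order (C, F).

{(10, 37), (24, 24), (24, 34), (27, 28), (9, 31)}

Joining P and S on G, B yields {(21, 37, 29, 18, 30, 24, 24), (21, 37, 29, 18, 30, 34, 24), (24, 22, 9, 5, 19, 37, 10), (28, 4, 1, 4, 9, 28, 27), (28, 4, 1, 4, 9, 31, 9), (4, 19, 1, 4, 37, 28, 27), (4, 19, 1, 4, 37, 31, 9), (4, 36, 1, 4, 39, 28, 27), (4, 36, 1, 4, 39, 31, 9), (4, 4, 12, 22, 14, 29, 24)}.
Keep only column(s) C, E, D, F, A, B: {(10, 22, 19, 37, 24, 5), (24, 37, 30, 24, 21, 18), (24, 37, 30, 34, 21, 18), (24, 4, 14, 29, 4, 22), (27, 19, 37, 28, 4, 4), (27, 36, 39, 28, 4, 4), (27, 4, 9, 28, 28, 4), (9, 19, 37, 31, 4, 4), (9, 36, 39, 31, 4, 4), (9, 4, 9, 31, 28, 4)}
σ[A ≠ 4]: keep tuples satisfying A ≠ 4 → {(10, 22, 19, 37, 24, 5), (24, 37, 30, 24, 21, 18), (24, 37, 30, 34, 21, 18), (27, 4, 9, 28, 28, 4), (9, 4, 9, 31, 28, 4)}
Keep only column(s) C, F: {(10, 37), (24, 24), (24, 34), (27, 28), (9, 31)}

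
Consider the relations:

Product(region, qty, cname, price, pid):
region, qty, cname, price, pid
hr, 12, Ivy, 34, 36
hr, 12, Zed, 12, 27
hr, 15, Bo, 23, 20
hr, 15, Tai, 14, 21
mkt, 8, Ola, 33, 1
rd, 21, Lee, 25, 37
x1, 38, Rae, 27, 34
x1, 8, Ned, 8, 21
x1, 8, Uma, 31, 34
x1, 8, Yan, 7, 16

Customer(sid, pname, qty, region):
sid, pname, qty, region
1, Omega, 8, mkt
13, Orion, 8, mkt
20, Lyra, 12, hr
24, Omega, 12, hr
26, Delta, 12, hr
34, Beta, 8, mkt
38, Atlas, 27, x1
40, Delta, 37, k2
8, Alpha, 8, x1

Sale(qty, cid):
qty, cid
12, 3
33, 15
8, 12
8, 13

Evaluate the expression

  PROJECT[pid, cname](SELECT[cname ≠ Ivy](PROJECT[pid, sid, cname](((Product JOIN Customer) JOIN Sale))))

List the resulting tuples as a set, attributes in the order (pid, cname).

{(1, Ola), (16, Yan), (21, Ned), (27, Zed), (34, Uma)}

Product ⋈ Customer (natural join on region, qty): {(hr, 12, Ivy, 34, 36, 20, Lyra), (hr, 12, Ivy, 34, 36, 24, Omega), (hr, 12, Ivy, 34, 36, 26, Delta), (hr, 12, Zed, 12, 27, 20, Lyra), (hr, 12, Zed, 12, 27, 24, Omega), (hr, 12, Zed, 12, 27, 26, Delta), (mkt, 8, Ola, 33, 1, 1, Omega), (mkt, 8, Ola, 33, 1, 13, Orion), (mkt, 8, Ola, 33, 1, 34, Beta), (x1, 8, Ned, 8, 21, 8, Alpha), (x1, 8, Uma, 31, 34, 8, Alpha), (x1, 8, Yan, 7, 16, 8, Alpha)}
(Product JOIN Customer) ⋈ Sale (natural join on qty): {(hr, 12, Ivy, 34, 36, 20, Lyra, 3), (hr, 12, Ivy, 34, 36, 24, Omega, 3), (hr, 12, Ivy, 34, 36, 26, Delta, 3), (hr, 12, Zed, 12, 27, 20, Lyra, 3), (hr, 12, Zed, 12, 27, 24, Omega, 3), (hr, 12, Zed, 12, 27, 26, Delta, 3), (mkt, 8, Ola, 33, 1, 1, Omega, 12), (mkt, 8, Ola, 33, 1, 1, Omega, 13), (mkt, 8, Ola, 33, 1, 13, Orion, 12), (mkt, 8, Ola, 33, 1, 13, Orion, 13), (mkt, 8, Ola, 33, 1, 34, Beta, 12), (mkt, 8, Ola, 33, 1, 34, Beta, 13), (x1, 8, Ned, 8, 21, 8, Alpha, 12), (x1, 8, Ned, 8, 21, 8, Alpha, 13), (x1, 8, Uma, 31, 34, 8, Alpha, 12), (x1, 8, Uma, 31, 34, 8, Alpha, 13), (x1, 8, Yan, 7, 16, 8, Alpha, 12), (x1, 8, Yan, 7, 16, 8, Alpha, 13)}
Keep only column(s) pid, sid, cname (6 duplicate(s) eliminated): {(1, 1, Ola), (1, 13, Ola), (1, 34, Ola), (16, 8, Yan), (21, 8, Ned), (27, 20, Zed), (27, 24, Zed), (27, 26, Zed), (34, 8, Uma), (36, 20, Ivy), (36, 24, Ivy), (36, 26, Ivy)}
σ[cname ≠ Ivy]: keep tuples satisfying cname ≠ Ivy → {(1, 1, Ola), (1, 13, Ola), (1, 34, Ola), (16, 8, Yan), (21, 8, Ned), (27, 20, Zed), (27, 24, Zed), (27, 26, Zed), (34, 8, Uma)}
Keep only column(s) pid, cname (4 duplicate(s) eliminated): {(1, Ola), (16, Yan), (21, Ned), (27, Zed), (34, Uma)}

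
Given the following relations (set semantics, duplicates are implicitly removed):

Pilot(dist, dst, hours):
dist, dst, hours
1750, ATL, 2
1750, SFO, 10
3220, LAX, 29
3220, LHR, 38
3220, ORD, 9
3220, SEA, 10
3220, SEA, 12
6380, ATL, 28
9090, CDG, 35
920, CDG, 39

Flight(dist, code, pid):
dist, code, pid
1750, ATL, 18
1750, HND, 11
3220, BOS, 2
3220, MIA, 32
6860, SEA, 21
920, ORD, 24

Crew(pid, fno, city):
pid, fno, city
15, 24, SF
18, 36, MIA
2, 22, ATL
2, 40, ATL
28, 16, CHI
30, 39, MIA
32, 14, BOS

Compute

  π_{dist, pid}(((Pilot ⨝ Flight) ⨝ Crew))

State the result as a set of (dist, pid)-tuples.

{(1750, 18), (3220, 2), (3220, 32)}

Pilot ⋈ Flight (natural join on dist): {(1750, ATL, 2, ATL, 18), (1750, ATL, 2, HND, 11), (1750, SFO, 10, ATL, 18), (1750, SFO, 10, HND, 11), (3220, LAX, 29, BOS, 2), (3220, LAX, 29, MIA, 32), (3220, LHR, 38, BOS, 2), (3220, LHR, 38, MIA, 32), (3220, ORD, 9, BOS, 2), (3220, ORD, 9, MIA, 32), (3220, SEA, 10, BOS, 2), (3220, SEA, 10, MIA, 32), (3220, SEA, 12, BOS, 2), (3220, SEA, 12, MIA, 32), (920, CDG, 39, ORD, 24)}
(Pilot ⨝ Flight) ⋈ Crew (natural join on pid): {(1750, ATL, 2, ATL, 18, 36, MIA), (1750, SFO, 10, ATL, 18, 36, MIA), (3220, LAX, 29, BOS, 2, 22, ATL), (3220, LAX, 29, BOS, 2, 40, ATL), (3220, LAX, 29, MIA, 32, 14, BOS), (3220, LHR, 38, BOS, 2, 22, ATL), (3220, LHR, 38, BOS, 2, 40, ATL), (3220, LHR, 38, MIA, 32, 14, BOS), (3220, ORD, 9, BOS, 2, 22, ATL), (3220, ORD, 9, BOS, 2, 40, ATL), (3220, ORD, 9, MIA, 32, 14, BOS), (3220, SEA, 10, BOS, 2, 22, ATL), (3220, SEA, 10, BOS, 2, 40, ATL), (3220, SEA, 10, MIA, 32, 14, BOS), (3220, SEA, 12, BOS, 2, 22, ATL), (3220, SEA, 12, BOS, 2, 40, ATL), (3220, SEA, 12, MIA, 32, 14, BOS)}
Keep only column(s) dist, pid (14 duplicate(s) eliminated): {(1750, 18), (3220, 2), (3220, 32)}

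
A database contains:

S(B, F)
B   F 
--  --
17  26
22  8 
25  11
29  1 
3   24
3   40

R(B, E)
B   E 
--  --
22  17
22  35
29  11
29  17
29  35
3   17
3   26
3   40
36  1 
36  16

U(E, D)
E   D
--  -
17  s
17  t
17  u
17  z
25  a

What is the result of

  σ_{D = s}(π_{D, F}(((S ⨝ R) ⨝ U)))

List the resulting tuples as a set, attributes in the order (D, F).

{(s, 1), (s, 24), (s, 40), (s, 8)}

S ⋈ R (natural join on B): {(22, 8, 17), (22, 8, 35), (29, 1, 11), (29, 1, 17), (29, 1, 35), (3, 24, 17), (3, 24, 26), (3, 24, 40), (3, 40, 17), (3, 40, 26), (3, 40, 40)}
(S ⨝ R) ⋈ U (natural join on E): {(22, 8, 17, s), (22, 8, 17, t), (22, 8, 17, u), (22, 8, 17, z), (29, 1, 17, s), (29, 1, 17, t), (29, 1, 17, u), (29, 1, 17, z), (3, 24, 17, s), (3, 24, 17, t), (3, 24, 17, u), (3, 24, 17, z), (3, 40, 17, s), (3, 40, 17, t), (3, 40, 17, u), (3, 40, 17, z)}
π_{D, F} gives {(s, 1), (s, 24), (s, 40), (s, 8), (t, 1), (t, 24), (t, 40), (t, 8), (u, 1), (u, 24), (u, 40), (u, 8), (z, 1), (z, 24), (z, 40), (z, 8)}.
Selection D = s: {(s, 1), (s, 24), (s, 40), (s, 8)}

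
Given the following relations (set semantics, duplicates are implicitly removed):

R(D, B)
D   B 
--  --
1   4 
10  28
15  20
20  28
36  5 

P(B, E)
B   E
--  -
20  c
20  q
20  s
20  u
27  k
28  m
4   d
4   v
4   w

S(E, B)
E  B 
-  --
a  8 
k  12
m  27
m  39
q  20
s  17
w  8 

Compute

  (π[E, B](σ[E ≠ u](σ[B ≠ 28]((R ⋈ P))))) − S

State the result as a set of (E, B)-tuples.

{(c, 20), (d, 4), (s, 20), (v, 4), (w, 4)}

Joining R and P on B yields {(1, 4, d), (1, 4, v), (1, 4, w), (10, 28, m), (15, 20, c), (15, 20, q), (15, 20, s), (15, 20, u), (20, 28, m)}.
Selection B ≠ 28: {(1, 4, d), (1, 4, v), (1, 4, w), (15, 20, c), (15, 20, q), (15, 20, s), (15, 20, u)}
Selection E ≠ u: {(1, 4, d), (1, 4, v), (1, 4, w), (15, 20, c), (15, 20, q), (15, 20, s)}
π[E, B]: project onto (E, B) → {(c, 20), (d, 4), (q, 20), (s, 20), (v, 4), (w, 4)}
Difference: {(c, 20), (d, 4), (q, 20), (s, 20), (v, 4), (w, 4)} with {(a, 8), (k, 12), (m, 27), (m, 39), (q, 20), (s, 17), (w, 8)} → {(c, 20), (d, 4), (s, 20), (v, 4), (w, 4)}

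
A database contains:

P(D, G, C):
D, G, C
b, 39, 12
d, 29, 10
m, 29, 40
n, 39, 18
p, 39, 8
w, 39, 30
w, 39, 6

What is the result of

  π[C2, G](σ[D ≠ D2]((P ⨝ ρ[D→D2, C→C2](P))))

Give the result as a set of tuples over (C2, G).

{(10, 29), (12, 39), (18, 39), (30, 39), (40, 29), (6, 39), (8, 39)}

ρ[D→D2, C→C2]: schema becomes (D2, G, C2); tuples unchanged.
P ⋈ ρ[D→D2, C→C2](P) (natural join on G): {(b, 39, 12, b, 12), (b, 39, 12, n, 18), (b, 39, 12, p, 8), (b, 39, 12, w, 30), (b, 39, 12, w, 6), (d, 29, 10, d, 10), (d, 29, 10, m, 40), (m, 29, 40, d, 10), (m, 29, 40, m, 40), (n, 39, 18, b, 12), (n, 39, 18, n, 18), (n, 39, 18, p, 8), (n, 39, 18, w, 30), (n, 39, 18, w, 6), (p, 39, 8, b, 12), (p, 39, 8, n, 18), (p, 39, 8, p, 8), (p, 39, 8, w, 30), (p, 39, 8, w, 6), (w, 39, 30, b, 12), (w, 39, 30, n, 18), (w, 39, 30, p, 8), (w, 39, 30, w, 30), (w, 39, 30, w, 6), (w, 39, 6, b, 12), (w, 39, 6, n, 18), (w, 39, 6, p, 8), (w, 39, 6, w, 30), (w, 39, 6, w, 6)}
Selection D ≠ D2: {(b, 39, 12, n, 18), (b, 39, 12, p, 8), (b, 39, 12, w, 30), (b, 39, 12, w, 6), (d, 29, 10, m, 40), (m, 29, 40, d, 10), (n, 39, 18, b, 12), (n, 39, 18, p, 8), (n, 39, 18, w, 30), (n, 39, 18, w, 6), (p, 39, 8, b, 12), (p, 39, 8, n, 18), (p, 39, 8, w, 30), (p, 39, 8, w, 6), (w, 39, 30, b, 12), (w, 39, 30, n, 18), (w, 39, 30, p, 8), (w, 39, 6, b, 12), (w, 39, 6, n, 18), (w, 39, 6, p, 8)}
Keep only column(s) C2, G (13 duplicate(s) eliminated): {(10, 29), (12, 39), (18, 39), (30, 39), (40, 29), (6, 39), (8, 39)}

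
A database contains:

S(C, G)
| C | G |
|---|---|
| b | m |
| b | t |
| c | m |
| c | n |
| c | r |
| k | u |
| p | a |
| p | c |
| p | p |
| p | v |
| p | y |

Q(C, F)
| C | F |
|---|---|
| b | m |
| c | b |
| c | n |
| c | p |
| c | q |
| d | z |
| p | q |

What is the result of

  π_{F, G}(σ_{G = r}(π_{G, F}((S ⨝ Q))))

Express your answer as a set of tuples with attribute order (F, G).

S ⋈ Q (natural join on C): {(b, m, m), (b, t, m), (c, m, b), (c, m, n), (c, m, p), (c, m, q), (c, n, b), (c, n, n), (c, n, p), (c, n, q), (c, r, b), (c, r, n), (c, r, p), (c, r, q), (p, a, q), (p, c, q), (p, p, q), (p, v, q), (p, y, q)}
π[G, F]: project onto (G, F) → {(a, q), (c, q), (m, b), (m, m), (m, n), (m, p), (m, q), (n, b), (n, n), (n, p), (n, q), (p, q), (r, b), (r, n), (r, p), (r, q), (t, m), (v, q), (y, q)}
σ[G = r]: keep tuples satisfying G = r → {(r, b), (r, n), (r, p), (r, q)}
π[F, G]: project onto (F, G) → {(b, r), (n, r), (p, r), (q, r)}

{(b, r), (n, r), (p, r), (q, r)}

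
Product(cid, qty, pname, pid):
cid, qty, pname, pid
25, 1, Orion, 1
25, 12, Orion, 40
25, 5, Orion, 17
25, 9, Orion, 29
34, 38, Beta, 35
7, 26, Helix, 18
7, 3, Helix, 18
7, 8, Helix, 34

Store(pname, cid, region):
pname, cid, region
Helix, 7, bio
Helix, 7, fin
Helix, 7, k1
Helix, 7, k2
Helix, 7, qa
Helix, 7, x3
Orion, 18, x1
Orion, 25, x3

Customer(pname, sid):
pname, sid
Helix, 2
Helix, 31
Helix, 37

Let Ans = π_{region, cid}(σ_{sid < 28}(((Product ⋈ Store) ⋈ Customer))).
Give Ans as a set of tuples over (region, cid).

{(bio, 7), (fin, 7), (k1, 7), (k2, 7), (qa, 7), (x3, 7)}

Natural join on cid, pname: {(25, 1, Orion, 1, x3), (25, 12, Orion, 40, x3), (25, 5, Orion, 17, x3), (25, 9, Orion, 29, x3), (7, 26, Helix, 18, bio), (7, 26, Helix, 18, fin), (7, 26, Helix, 18, k1), (7, 26, Helix, 18, k2), (7, 26, Helix, 18, qa), (7, 26, Helix, 18, x3), (7, 3, Helix, 18, bio), (7, 3, Helix, 18, fin), (7, 3, Helix, 18, k1), (7, 3, Helix, 18, k2), (7, 3, Helix, 18, qa), (7, 3, Helix, 18, x3), (7, 8, Helix, 34, bio), (7, 8, Helix, 34, fin), (7, 8, Helix, 34, k1), (7, 8, Helix, 34, k2), (7, 8, Helix, 34, qa), (7, 8, Helix, 34, x3)}
Natural join on pname: {(7, 26, Helix, 18, bio, 2), (7, 26, Helix, 18, bio, 31), (7, 26, Helix, 18, bio, 37), (7, 26, Helix, 18, fin, 2), (7, 26, Helix, 18, fin, 31), (7, 26, Helix, 18, fin, 37), (7, 26, Helix, 18, k1, 2), (7, 26, Helix, 18, k1, 31), (7, 26, Helix, 18, k1, 37), (7, 26, Helix, 18, k2, 2), (7, 26, Helix, 18, k2, 31), (7, 26, Helix, 18, k2, 37), (7, 26, Helix, 18, qa, 2), (7, 26, Helix, 18, qa, 31), (7, 26, Helix, 18, qa, 37), (7, 26, Helix, 18, x3, 2), (7, 26, Helix, 18, x3, 31), (7, 26, Helix, 18, x3, 37), (7, 3, Helix, 18, bio, 2), (7, 3, Helix, 18, bio, 31), (7, 3, Helix, 18, bio, 37), (7, 3, Helix, 18, fin, 2), (7, 3, Helix, 18, fin, 31), (7, 3, Helix, 18, fin, 37), (7, 3, Helix, 18, k1, 2), (7, 3, Helix, 18, k1, 31), (7, 3, Helix, 18, k1, 37), (7, 3, Helix, 18, k2, 2), (7, 3, Helix, 18, k2, 31), (7, 3, Helix, 18, k2, 37), (7, 3, Helix, 18, qa, 2), (7, 3, Helix, 18, qa, 31), (7, 3, Helix, 18, qa, 37), (7, 3, Helix, 18, x3, 2), (7, 3, Helix, 18, x3, 31), (7, 3, Helix, 18, x3, 37), (7, 8, Helix, 34, bio, 2), (7, 8, Helix, 34, bio, 31), (7, 8, Helix, 34, bio, 37), (7, 8, Helix, 34, fin, 2), (7, 8, Helix, 34, fin, 31), (7, 8, Helix, 34, fin, 37), (7, 8, Helix, 34, k1, 2), (7, 8, Helix, 34, k1, 31), (7, 8, Helix, 34, k1, 37), (7, 8, Helix, 34, k2, 2), (7, 8, Helix, 34, k2, 31), (7, 8, Helix, 34, k2, 37), (7, 8, Helix, 34, qa, 2), (7, 8, Helix, 34, qa, 31), (7, 8, Helix, 34, qa, 37), (7, 8, Helix, 34, x3, 2), (7, 8, Helix, 34, x3, 31), (7, 8, Helix, 34, x3, 37)}
σ[sid < 28]: keep tuples satisfying sid < 28 → {(7, 26, Helix, 18, bio, 2), (7, 26, Helix, 18, fin, 2), (7, 26, Helix, 18, k1, 2), (7, 26, Helix, 18, k2, 2), (7, 26, Helix, 18, qa, 2), (7, 26, Helix, 18, x3, 2), (7, 3, Helix, 18, bio, 2), (7, 3, Helix, 18, fin, 2), (7, 3, Helix, 18, k1, 2), (7, 3, Helix, 18, k2, 2), (7, 3, Helix, 18, qa, 2), (7, 3, Helix, 18, x3, 2), (7, 8, Helix, 34, bio, 2), (7, 8, Helix, 34, fin, 2), (7, 8, Helix, 34, k1, 2), (7, 8, Helix, 34, k2, 2), (7, 8, Helix, 34, qa, 2), (7, 8, Helix, 34, x3, 2)}
Keep only column(s) region, cid (12 duplicate(s) eliminated): {(bio, 7), (fin, 7), (k1, 7), (k2, 7), (qa, 7), (x3, 7)}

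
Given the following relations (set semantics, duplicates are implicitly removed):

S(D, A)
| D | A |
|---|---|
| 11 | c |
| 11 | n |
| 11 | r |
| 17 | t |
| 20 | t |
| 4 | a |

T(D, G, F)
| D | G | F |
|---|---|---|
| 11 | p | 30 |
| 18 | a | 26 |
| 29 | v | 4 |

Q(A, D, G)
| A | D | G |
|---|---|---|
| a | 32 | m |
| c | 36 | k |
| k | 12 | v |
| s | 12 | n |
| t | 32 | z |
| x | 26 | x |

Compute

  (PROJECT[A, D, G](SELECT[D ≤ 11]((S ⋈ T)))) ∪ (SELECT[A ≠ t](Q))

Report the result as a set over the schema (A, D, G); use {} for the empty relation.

Natural join on D: {(11, c, p, 30), (11, n, p, 30), (11, r, p, 30)}
Filtering on D ≤ 11 leaves {(11, c, p, 30), (11, n, p, 30), (11, r, p, 30)}.
π_{A, D, G} gives {(c, 11, p), (n, 11, p), (r, 11, p)}.
Filtering on A ≠ t leaves {(a, 32, m), (c, 36, k), (k, 12, v), (s, 12, n), (x, 26, x)}.
Taking the union: {(a, 32, m), (c, 11, p), (c, 36, k), (k, 12, v), (n, 11, p), (r, 11, p), (s, 12, n), (x, 26, x)}

{(a, 32, m), (c, 11, p), (c, 36, k), (k, 12, v), (n, 11, p), (r, 11, p), (s, 12, n), (x, 26, x)}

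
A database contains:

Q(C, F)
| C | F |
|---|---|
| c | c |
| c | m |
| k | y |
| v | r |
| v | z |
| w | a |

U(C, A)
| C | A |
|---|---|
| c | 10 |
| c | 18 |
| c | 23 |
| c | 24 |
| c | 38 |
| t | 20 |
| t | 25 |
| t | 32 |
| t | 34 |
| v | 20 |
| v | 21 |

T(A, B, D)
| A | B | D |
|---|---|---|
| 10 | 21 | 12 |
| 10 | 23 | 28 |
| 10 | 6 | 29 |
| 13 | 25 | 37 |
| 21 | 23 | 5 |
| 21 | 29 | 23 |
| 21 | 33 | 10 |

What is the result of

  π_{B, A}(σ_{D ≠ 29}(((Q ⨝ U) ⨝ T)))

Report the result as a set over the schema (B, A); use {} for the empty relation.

{(21, 10), (23, 10), (23, 21), (29, 21), (33, 21)}

Q ⋈ U (natural join on C): {(c, c, 10), (c, c, 18), (c, c, 23), (c, c, 24), (c, c, 38), (c, m, 10), (c, m, 18), (c, m, 23), (c, m, 24), (c, m, 38), (v, r, 20), (v, r, 21), (v, z, 20), (v, z, 21)}
(Q ⨝ U) ⋈ T (natural join on A): {(c, c, 10, 21, 12), (c, c, 10, 23, 28), (c, c, 10, 6, 29), (c, m, 10, 21, 12), (c, m, 10, 23, 28), (c, m, 10, 6, 29), (v, r, 21, 23, 5), (v, r, 21, 29, 23), (v, r, 21, 33, 10), (v, z, 21, 23, 5), (v, z, 21, 29, 23), (v, z, 21, 33, 10)}
Selection D ≠ 29: {(c, c, 10, 21, 12), (c, c, 10, 23, 28), (c, m, 10, 21, 12), (c, m, 10, 23, 28), (v, r, 21, 23, 5), (v, r, 21, 29, 23), (v, r, 21, 33, 10), (v, z, 21, 23, 5), (v, z, 21, 29, 23), (v, z, 21, 33, 10)}
Projecting to B, A (5 duplicate(s) eliminated): {(21, 10), (23, 10), (23, 21), (29, 21), (33, 21)}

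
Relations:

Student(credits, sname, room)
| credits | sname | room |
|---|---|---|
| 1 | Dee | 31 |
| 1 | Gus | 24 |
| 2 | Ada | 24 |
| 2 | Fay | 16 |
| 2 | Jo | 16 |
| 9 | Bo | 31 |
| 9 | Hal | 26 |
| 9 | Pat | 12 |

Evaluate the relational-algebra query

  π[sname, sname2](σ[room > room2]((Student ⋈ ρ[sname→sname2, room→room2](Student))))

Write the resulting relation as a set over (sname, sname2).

ρ[sname→sname2, room→room2]: schema becomes (credits, sname2, room2); tuples unchanged.
Student ⋈ ρ[sname→sname2, room→room2](Student) (natural join on credits): {(1, Dee, 31, Dee, 31), (1, Dee, 31, Gus, 24), (1, Gus, 24, Dee, 31), (1, Gus, 24, Gus, 24), (2, Ada, 24, Ada, 24), (2, Ada, 24, Fay, 16), (2, Ada, 24, Jo, 16), (2, Fay, 16, Ada, 24), (2, Fay, 16, Fay, 16), (2, Fay, 16, Jo, 16), (2, Jo, 16, Ada, 24), (2, Jo, 16, Fay, 16), (2, Jo, 16, Jo, 16), (9, Bo, 31, Bo, 31), (9, Bo, 31, Hal, 26), (9, Bo, 31, Pat, 12), (9, Hal, 26, Bo, 31), (9, Hal, 26, Hal, 26), (9, Hal, 26, Pat, 12), (9, Pat, 12, Bo, 31), (9, Pat, 12, Hal, 26), (9, Pat, 12, Pat, 12)}
σ[room > room2]: keep tuples satisfying room > room2 → {(1, Dee, 31, Gus, 24), (2, Ada, 24, Fay, 16), (2, Ada, 24, Jo, 16), (9, Bo, 31, Hal, 26), (9, Bo, 31, Pat, 12), (9, Hal, 26, Pat, 12)}
π[sname, sname2]: project onto (sname, sname2) → {(Ada, Fay), (Ada, Jo), (Bo, Hal), (Bo, Pat), (Dee, Gus), (Hal, Pat)}

{(Ada, Fay), (Ada, Jo), (Bo, Hal), (Bo, Pat), (Dee, Gus), (Hal, Pat)}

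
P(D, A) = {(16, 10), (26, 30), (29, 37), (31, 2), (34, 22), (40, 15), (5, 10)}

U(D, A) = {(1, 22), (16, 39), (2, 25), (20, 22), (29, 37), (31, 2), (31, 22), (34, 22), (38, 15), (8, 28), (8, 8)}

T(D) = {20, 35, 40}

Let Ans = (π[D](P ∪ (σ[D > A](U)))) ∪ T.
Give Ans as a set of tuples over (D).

σ[D > A]: keep tuples satisfying D > A → {(31, 2), (31, 22), (34, 22), (38, 15)}
Taking the union: {(16, 10), (26, 30), (29, 37), (31, 2), (31, 22), (34, 22), (38, 15), (40, 15), (5, 10)}
π_{D} gives {16, 26, 29, 31, 34, 38, 40, 5} (1 duplicate(s) eliminated).
Taking the union: {16, 20, 26, 29, 31, 34, 35, 38, 40, 5}

{16, 20, 26, 29, 31, 34, 35, 38, 40, 5}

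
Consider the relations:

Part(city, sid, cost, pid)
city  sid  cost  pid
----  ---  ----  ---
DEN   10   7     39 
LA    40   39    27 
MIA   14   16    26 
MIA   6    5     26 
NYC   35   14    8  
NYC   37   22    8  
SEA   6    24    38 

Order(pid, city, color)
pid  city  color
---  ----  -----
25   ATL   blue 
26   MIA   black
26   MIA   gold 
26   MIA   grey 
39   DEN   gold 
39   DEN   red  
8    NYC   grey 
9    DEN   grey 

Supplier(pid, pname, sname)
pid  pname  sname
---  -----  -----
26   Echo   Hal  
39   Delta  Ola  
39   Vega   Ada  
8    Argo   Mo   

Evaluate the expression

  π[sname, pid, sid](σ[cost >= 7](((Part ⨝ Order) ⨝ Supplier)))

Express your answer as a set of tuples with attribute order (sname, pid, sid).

{(Ada, 39, 10), (Hal, 26, 14), (Mo, 8, 35), (Mo, 8, 37), (Ola, 39, 10)}

Part ⋈ Order (natural join on city, pid): {(DEN, 10, 7, 39, gold), (DEN, 10, 7, 39, red), (MIA, 14, 16, 26, black), (MIA, 14, 16, 26, gold), (MIA, 14, 16, 26, grey), (MIA, 6, 5, 26, black), (MIA, 6, 5, 26, gold), (MIA, 6, 5, 26, grey), (NYC, 35, 14, 8, grey), (NYC, 37, 22, 8, grey)}
(Part ⨝ Order) ⋈ Supplier (natural join on pid): {(DEN, 10, 7, 39, gold, Delta, Ola), (DEN, 10, 7, 39, gold, Vega, Ada), (DEN, 10, 7, 39, red, Delta, Ola), (DEN, 10, 7, 39, red, Vega, Ada), (MIA, 14, 16, 26, black, Echo, Hal), (MIA, 14, 16, 26, gold, Echo, Hal), (MIA, 14, 16, 26, grey, Echo, Hal), (MIA, 6, 5, 26, black, Echo, Hal), (MIA, 6, 5, 26, gold, Echo, Hal), (MIA, 6, 5, 26, grey, Echo, Hal), (NYC, 35, 14, 8, grey, Argo, Mo), (NYC, 37, 22, 8, grey, Argo, Mo)}
Apply σ_{cost >= 7}; surviving tuples: {(DEN, 10, 7, 39, gold, Delta, Ola), (DEN, 10, 7, 39, gold, Vega, Ada), (DEN, 10, 7, 39, red, Delta, Ola), (DEN, 10, 7, 39, red, Vega, Ada), (MIA, 14, 16, 26, black, Echo, Hal), (MIA, 14, 16, 26, gold, Echo, Hal), (MIA, 14, 16, 26, grey, Echo, Hal), (NYC, 35, 14, 8, grey, Argo, Mo), (NYC, 37, 22, 8, grey, Argo, Mo)}
π[sname, pid, sid]: project onto (sname, pid, sid) (4 duplicate(s) eliminated) → {(Ada, 39, 10), (Hal, 26, 14), (Mo, 8, 35), (Mo, 8, 37), (Ola, 39, 10)}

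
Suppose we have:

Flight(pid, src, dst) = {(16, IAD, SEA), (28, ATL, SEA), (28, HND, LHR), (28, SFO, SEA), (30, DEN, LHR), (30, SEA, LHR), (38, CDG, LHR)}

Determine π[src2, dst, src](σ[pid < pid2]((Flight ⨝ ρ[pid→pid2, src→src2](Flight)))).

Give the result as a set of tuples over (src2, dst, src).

ρ[pid→pid2, src→src2]: schema becomes (pid2, src2, dst); tuples unchanged.
Natural join on dst: {(16, IAD, SEA, 16, IAD), (16, IAD, SEA, 28, ATL), (16, IAD, SEA, 28, SFO), (28, ATL, SEA, 16, IAD), (28, ATL, SEA, 28, ATL), (28, ATL, SEA, 28, SFO), (28, HND, LHR, 28, HND), (28, HND, LHR, 30, DEN), (28, HND, LHR, 30, SEA), (28, HND, LHR, 38, CDG), (28, SFO, SEA, 16, IAD), (28, SFO, SEA, 28, ATL), (28, SFO, SEA, 28, SFO), (30, DEN, LHR, 28, HND), (30, DEN, LHR, 30, DEN), (30, DEN, LHR, 30, SEA), (30, DEN, LHR, 38, CDG), (30, SEA, LHR, 28, HND), (30, SEA, LHR, 30, DEN), (30, SEA, LHR, 30, SEA), (30, SEA, LHR, 38, CDG), (38, CDG, LHR, 28, HND), (38, CDG, LHR, 30, DEN), (38, CDG, LHR, 30, SEA), (38, CDG, LHR, 38, CDG)}
Apply σ_{pid < pid2}; surviving tuples: {(16, IAD, SEA, 28, ATL), (16, IAD, SEA, 28, SFO), (28, HND, LHR, 30, DEN), (28, HND, LHR, 30, SEA), (28, HND, LHR, 38, CDG), (30, DEN, LHR, 38, CDG), (30, SEA, LHR, 38, CDG)}
π[src2, dst, src]: project onto (src2, dst, src) → {(ATL, SEA, IAD), (CDG, LHR, DEN), (CDG, LHR, HND), (CDG, LHR, SEA), (DEN, LHR, HND), (SEA, LHR, HND), (SFO, SEA, IAD)}

{(ATL, SEA, IAD), (CDG, LHR, DEN), (CDG, LHR, HND), (CDG, LHR, SEA), (DEN, LHR, HND), (SEA, LHR, HND), (SFO, SEA, IAD)}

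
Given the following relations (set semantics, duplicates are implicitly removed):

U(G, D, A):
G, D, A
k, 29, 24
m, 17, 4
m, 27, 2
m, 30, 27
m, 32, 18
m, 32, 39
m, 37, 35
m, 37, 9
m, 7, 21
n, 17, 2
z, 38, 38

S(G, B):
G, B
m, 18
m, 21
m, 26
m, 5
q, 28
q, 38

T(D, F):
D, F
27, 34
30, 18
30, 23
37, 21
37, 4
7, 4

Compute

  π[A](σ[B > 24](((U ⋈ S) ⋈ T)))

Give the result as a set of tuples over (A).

U ⋈ S (natural join on G): {(m, 17, 4, 18), (m, 17, 4, 21), (m, 17, 4, 26), (m, 17, 4, 5), (m, 27, 2, 18), (m, 27, 2, 21), (m, 27, 2, 26), (m, 27, 2, 5), (m, 30, 27, 18), (m, 30, 27, 21), (m, 30, 27, 26), (m, 30, 27, 5), (m, 32, 18, 18), (m, 32, 18, 21), (m, 32, 18, 26), (m, 32, 18, 5), (m, 32, 39, 18), (m, 32, 39, 21), (m, 32, 39, 26), (m, 32, 39, 5), (m, 37, 35, 18), (m, 37, 35, 21), (m, 37, 35, 26), (m, 37, 35, 5), (m, 37, 9, 18), (m, 37, 9, 21), (m, 37, 9, 26), (m, 37, 9, 5), (m, 7, 21, 18), (m, 7, 21, 21), (m, 7, 21, 26), (m, 7, 21, 5)}
(U ⋈ S) ⋈ T (natural join on D): {(m, 27, 2, 18, 34), (m, 27, 2, 21, 34), (m, 27, 2, 26, 34), (m, 27, 2, 5, 34), (m, 30, 27, 18, 18), (m, 30, 27, 18, 23), (m, 30, 27, 21, 18), (m, 30, 27, 21, 23), (m, 30, 27, 26, 18), (m, 30, 27, 26, 23), (m, 30, 27, 5, 18), (m, 30, 27, 5, 23), (m, 37, 35, 18, 21), (m, 37, 35, 18, 4), (m, 37, 35, 21, 21), (m, 37, 35, 21, 4), (m, 37, 35, 26, 21), (m, 37, 35, 26, 4), (m, 37, 35, 5, 21), (m, 37, 35, 5, 4), (m, 37, 9, 18, 21), (m, 37, 9, 18, 4), (m, 37, 9, 21, 21), (m, 37, 9, 21, 4), (m, 37, 9, 26, 21), (m, 37, 9, 26, 4), (m, 37, 9, 5, 21), (m, 37, 9, 5, 4), (m, 7, 21, 18, 4), (m, 7, 21, 21, 4), (m, 7, 21, 26, 4), (m, 7, 21, 5, 4)}
Selection B > 24: {(m, 27, 2, 26, 34), (m, 30, 27, 26, 18), (m, 30, 27, 26, 23), (m, 37, 35, 26, 21), (m, 37, 35, 26, 4), (m, 37, 9, 26, 21), (m, 37, 9, 26, 4), (m, 7, 21, 26, 4)}
Projecting to A (3 duplicate(s) eliminated): {2, 21, 27, 35, 9}

{2, 21, 27, 35, 9}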